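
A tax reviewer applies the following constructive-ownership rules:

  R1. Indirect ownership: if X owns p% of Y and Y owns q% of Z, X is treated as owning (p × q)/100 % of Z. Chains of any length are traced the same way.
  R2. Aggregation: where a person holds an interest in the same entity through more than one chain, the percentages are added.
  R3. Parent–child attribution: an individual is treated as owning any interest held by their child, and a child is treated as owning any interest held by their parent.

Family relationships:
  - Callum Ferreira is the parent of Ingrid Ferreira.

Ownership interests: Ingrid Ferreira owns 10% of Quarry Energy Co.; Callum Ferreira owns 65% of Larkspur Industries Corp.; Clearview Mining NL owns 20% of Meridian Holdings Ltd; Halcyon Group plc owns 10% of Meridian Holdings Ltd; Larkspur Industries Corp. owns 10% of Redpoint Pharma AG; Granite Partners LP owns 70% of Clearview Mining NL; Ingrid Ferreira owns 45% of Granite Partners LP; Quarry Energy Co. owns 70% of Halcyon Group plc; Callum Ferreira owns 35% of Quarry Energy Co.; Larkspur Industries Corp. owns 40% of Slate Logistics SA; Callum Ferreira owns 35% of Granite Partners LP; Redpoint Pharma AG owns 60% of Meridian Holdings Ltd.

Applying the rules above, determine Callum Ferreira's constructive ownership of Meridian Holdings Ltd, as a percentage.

18.25%

By parent–child attribution (R3), Callum Ferreira is treated as also owning Ingrid Ferreira's interest in Granite Partners LP, giving 35% + 45% = 80%.
By parent–child attribution (R3), Callum Ferreira is treated as also owning Ingrid Ferreira's interest in Quarry Energy Co, giving 35% + 10% = 45%.
Chain via Granite Partners LP → Clearview Mining NL (R1): 80% × 70% × 20% = 11.2% of Meridian Holdings Ltd.
Chain via Quarry Energy Co. → Halcyon Group plc (R1): 45% × 70% × 10% = 3.15% of Meridian Holdings Ltd.
Chain via Larkspur Industries Corp. → Redpoint Pharma AG (R1): 65% × 10% × 60% = 3.9% of Meridian Holdings Ltd.
Aggregating (R2): 11.2% + 3.15% + 3.9% = 18.25%.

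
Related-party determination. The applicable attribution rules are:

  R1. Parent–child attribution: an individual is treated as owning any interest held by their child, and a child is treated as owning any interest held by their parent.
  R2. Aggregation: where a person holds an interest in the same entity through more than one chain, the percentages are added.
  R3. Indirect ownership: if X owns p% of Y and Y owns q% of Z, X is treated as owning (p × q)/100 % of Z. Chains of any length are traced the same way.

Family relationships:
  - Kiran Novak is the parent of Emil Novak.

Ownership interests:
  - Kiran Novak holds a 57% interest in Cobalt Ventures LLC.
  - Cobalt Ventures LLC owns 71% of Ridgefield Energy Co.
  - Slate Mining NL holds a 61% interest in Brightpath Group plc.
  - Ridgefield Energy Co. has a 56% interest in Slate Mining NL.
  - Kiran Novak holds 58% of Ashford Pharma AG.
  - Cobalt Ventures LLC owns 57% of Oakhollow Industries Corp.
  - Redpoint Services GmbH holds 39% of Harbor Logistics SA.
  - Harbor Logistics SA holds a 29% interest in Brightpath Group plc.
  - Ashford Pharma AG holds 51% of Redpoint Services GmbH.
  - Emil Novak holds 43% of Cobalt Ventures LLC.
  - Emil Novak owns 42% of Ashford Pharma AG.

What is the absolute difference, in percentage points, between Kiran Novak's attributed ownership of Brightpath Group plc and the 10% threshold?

By parent–child attribution (R1), Kiran Novak is treated as also owning Emil Novak's interest in Ashford Pharma AG, giving 58% + 42% = 100%.
By parent–child attribution (R1), Kiran Novak is treated as also owning Emil Novak's interest in Cobalt Ventures LLC, giving 57% + 43% = 100%.
Chain via Ashford Pharma AG → Redpoint Services GmbH → Harbor Logistics SA (R3): 100% × 51% × 39% × 29% = 5.7681% of Brightpath Group plc.
Chain via Cobalt Ventures LLC → Ridgefield Energy Co. → Slate Mining NL (R3): 100% × 71% × 56% × 61% = 24.2536% of Brightpath Group plc.
Aggregating (R2): 5.7681% + 24.2536% = 30.0217%.
30.0217% exceeds the 10% threshold by 20.0217 percentage points.

20.0217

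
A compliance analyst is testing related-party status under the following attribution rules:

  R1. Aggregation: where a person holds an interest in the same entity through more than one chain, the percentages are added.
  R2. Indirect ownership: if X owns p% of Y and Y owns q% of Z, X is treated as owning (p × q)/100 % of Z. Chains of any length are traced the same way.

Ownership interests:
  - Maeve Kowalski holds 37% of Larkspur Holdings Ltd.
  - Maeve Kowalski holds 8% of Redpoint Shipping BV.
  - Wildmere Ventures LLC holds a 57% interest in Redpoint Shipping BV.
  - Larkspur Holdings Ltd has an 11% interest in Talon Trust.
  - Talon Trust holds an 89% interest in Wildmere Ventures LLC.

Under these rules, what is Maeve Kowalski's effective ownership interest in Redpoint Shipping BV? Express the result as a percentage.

10.064711%

Chain via Larkspur Holdings Ltd → Talon Trust → Wildmere Ventures LLC (R2): 37% × 11% × 89% × 57% = 2.064711% of Redpoint Shipping BV.
Direct interest in Redpoint Shipping BV: 8%.
Aggregating (R1): 2.064711% + 8% = 10.064711%.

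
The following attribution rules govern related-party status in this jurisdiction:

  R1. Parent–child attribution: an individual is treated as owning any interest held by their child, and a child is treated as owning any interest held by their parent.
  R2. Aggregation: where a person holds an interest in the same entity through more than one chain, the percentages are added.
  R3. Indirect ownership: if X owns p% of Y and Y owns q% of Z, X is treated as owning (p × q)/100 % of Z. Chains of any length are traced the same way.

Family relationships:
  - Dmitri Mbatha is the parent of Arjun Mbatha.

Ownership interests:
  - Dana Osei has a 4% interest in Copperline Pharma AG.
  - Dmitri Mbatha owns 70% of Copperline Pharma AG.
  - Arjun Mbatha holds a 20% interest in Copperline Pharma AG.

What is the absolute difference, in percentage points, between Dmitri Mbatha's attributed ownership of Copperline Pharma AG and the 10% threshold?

By parent–child attribution (R1), Dmitri Mbatha is treated as also owning Arjun Mbatha's interest in Copperline Pharma AG, giving 70% + 20% = 90%.
Direct interest in Copperline Pharma AG: 90%.
90% exceeds the 10% threshold by 80 percentage points.

80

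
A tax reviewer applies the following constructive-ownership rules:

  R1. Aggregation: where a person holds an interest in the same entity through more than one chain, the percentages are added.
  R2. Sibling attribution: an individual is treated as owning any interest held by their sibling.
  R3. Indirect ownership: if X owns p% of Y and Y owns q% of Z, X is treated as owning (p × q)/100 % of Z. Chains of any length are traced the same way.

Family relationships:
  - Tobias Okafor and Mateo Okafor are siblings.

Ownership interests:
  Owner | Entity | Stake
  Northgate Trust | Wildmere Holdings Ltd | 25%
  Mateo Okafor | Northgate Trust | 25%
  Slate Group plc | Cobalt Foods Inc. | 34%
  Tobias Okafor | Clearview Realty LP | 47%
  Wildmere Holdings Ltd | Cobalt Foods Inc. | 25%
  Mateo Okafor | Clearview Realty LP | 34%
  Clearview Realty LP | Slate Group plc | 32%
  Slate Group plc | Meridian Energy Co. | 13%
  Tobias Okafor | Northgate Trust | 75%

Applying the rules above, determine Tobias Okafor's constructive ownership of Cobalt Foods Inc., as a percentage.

15.0628%

By sibling attribution (R2), Tobias Okafor is treated as also owning Mateo Okafor's interest in Clearview Realty LP, giving 47% + 34% = 81%.
By sibling attribution (R2), Tobias Okafor is treated as also owning Mateo Okafor's interest in Northgate Trust, giving 75% + 25% = 100%.
Chain via Clearview Realty LP → Slate Group plc (R3): 81% × 32% × 34% = 8.8128% of Cobalt Foods Inc.
Chain via Northgate Trust → Wildmere Holdings Ltd (R3): 100% × 25% × 25% = 6.25% of Cobalt Foods Inc.
Aggregating (R1): 8.8128% + 6.25% = 15.0628%.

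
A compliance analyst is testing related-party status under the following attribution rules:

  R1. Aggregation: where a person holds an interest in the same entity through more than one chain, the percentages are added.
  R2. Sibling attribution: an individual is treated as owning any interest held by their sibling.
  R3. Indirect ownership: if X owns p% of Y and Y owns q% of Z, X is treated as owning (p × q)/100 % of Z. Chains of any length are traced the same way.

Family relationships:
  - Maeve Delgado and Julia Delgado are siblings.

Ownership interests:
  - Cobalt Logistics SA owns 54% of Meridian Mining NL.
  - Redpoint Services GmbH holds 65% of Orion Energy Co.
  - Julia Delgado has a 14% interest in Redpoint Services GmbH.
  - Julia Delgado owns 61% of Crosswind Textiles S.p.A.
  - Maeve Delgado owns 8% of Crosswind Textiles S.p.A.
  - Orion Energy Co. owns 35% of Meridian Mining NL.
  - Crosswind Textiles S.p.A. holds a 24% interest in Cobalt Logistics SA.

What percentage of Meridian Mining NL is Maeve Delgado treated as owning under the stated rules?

12.1274%

By sibling attribution (R2), Maeve Delgado is treated as also owning Julia Delgado's interest in Crosswind Textiles S.p.A, giving 8% + 61% = 69%.
By sibling attribution (R2), Maeve Delgado is treated as owning Julia Delgado's 14% interest in Redpoint Services GmbH.
Chain via Crosswind Textiles S.p.A. → Cobalt Logistics SA (R3): 69% × 24% × 54% = 8.9424% of Meridian Mining NL.
Chain via Redpoint Services GmbH → Orion Energy Co. (R3): 14% × 65% × 35% = 3.185% of Meridian Mining NL.
Aggregating (R1): 8.9424% + 3.185% = 12.1274%.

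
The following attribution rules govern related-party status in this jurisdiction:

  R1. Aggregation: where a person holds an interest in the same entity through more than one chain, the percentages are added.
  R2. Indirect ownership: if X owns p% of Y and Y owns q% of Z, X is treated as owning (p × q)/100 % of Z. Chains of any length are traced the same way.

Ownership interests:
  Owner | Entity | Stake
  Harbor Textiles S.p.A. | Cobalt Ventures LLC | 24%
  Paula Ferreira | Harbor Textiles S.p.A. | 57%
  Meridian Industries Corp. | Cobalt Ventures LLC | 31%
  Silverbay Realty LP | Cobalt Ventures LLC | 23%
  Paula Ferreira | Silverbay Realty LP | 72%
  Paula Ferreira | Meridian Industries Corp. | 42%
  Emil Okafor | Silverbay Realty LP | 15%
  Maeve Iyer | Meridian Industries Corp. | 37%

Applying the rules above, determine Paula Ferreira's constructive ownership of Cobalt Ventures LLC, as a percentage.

Chain via Meridian Industries Corp. (R2): 42% × 31% = 13.02% of Cobalt Ventures LLC.
Chain via Silverbay Realty LP (R2): 72% × 23% = 16.56% of Cobalt Ventures LLC.
Chain via Harbor Textiles S.p.A. (R2): 57% × 24% = 13.68% of Cobalt Ventures LLC.
Aggregating (R1): 13.02% + 16.56% + 13.68% = 43.26%.

43.26%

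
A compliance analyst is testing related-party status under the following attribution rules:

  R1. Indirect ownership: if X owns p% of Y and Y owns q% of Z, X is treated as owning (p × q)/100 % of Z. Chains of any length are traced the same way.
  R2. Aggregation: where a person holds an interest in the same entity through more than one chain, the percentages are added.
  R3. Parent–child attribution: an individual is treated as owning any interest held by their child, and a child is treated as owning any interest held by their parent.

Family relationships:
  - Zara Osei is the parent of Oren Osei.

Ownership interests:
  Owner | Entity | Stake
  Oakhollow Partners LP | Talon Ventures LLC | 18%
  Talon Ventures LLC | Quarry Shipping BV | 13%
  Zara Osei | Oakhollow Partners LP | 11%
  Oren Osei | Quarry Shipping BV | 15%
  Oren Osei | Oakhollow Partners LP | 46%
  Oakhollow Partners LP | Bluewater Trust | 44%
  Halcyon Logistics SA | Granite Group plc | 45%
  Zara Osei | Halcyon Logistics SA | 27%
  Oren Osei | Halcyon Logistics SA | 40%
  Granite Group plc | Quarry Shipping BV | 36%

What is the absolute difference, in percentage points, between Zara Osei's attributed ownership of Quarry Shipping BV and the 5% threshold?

By parent–child attribution (R3), Zara Osei is treated as also owning Oren Osei's interest in Oakhollow Partners LP, giving 11% + 46% = 57%.
By parent–child attribution (R3), Zara Osei is treated as also owning Oren Osei's interest in Halcyon Logistics SA, giving 27% + 40% = 67%.
By parent–child attribution (R3), Zara Osei is treated as owning Oren Osei's 15% interest in Quarry Shipping BV.
Chain via Oakhollow Partners LP → Talon Ventures LLC (R1): 57% × 18% × 13% = 1.3338% of Quarry Shipping BV.
Chain via Halcyon Logistics SA → Granite Group plc (R1): 67% × 45% × 36% = 10.854% of Quarry Shipping BV.
Direct interest in Quarry Shipping BV: 15%.
Aggregating (R2): 1.3338% + 10.854% + 15% = 27.1878%.
27.1878% exceeds the 5% threshold by 22.1878 percentage points.

22.1878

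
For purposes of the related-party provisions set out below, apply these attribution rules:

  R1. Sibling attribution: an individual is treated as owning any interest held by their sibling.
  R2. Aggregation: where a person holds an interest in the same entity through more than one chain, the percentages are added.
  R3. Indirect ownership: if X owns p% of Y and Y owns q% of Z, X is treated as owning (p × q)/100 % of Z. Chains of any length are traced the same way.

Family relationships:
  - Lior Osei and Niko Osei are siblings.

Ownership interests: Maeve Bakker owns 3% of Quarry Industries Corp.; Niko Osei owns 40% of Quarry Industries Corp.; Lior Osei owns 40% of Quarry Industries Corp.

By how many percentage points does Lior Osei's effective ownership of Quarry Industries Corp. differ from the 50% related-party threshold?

By sibling attribution (R1), Lior Osei is treated as also owning Niko Osei's interest in Quarry Industries Corp, giving 40% + 40% = 80%.
Direct interest in Quarry Industries Corp: 80%.
80% exceeds the 50% threshold by 30 percentage points.

30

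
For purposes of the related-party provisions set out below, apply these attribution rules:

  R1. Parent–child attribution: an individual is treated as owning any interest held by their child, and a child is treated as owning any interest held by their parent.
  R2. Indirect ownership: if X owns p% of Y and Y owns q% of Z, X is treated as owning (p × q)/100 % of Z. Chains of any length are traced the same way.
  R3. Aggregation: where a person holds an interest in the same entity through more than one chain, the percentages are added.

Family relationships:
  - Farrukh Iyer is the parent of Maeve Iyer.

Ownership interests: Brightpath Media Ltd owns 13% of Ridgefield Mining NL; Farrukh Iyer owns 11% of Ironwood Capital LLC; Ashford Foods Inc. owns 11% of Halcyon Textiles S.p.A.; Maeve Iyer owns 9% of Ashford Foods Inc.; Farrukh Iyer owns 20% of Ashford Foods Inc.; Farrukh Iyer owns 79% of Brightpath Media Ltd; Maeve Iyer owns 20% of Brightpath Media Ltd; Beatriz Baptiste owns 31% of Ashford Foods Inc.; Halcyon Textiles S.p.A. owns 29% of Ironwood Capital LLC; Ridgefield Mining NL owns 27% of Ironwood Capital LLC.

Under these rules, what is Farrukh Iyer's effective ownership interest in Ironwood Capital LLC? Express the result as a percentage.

15.4%

By parent–child attribution (R1), Farrukh Iyer is treated as also owning Maeve Iyer's interest in Ashford Foods Inc, giving 20% + 9% = 29%.
By parent–child attribution (R1), Farrukh Iyer is treated as also owning Maeve Iyer's interest in Brightpath Media Ltd, giving 79% + 20% = 99%.
Chain via Ashford Foods Inc. → Halcyon Textiles S.p.A. (R2): 29% × 11% × 29% = 0.9251% of Ironwood Capital LLC.
Chain via Brightpath Media Ltd → Ridgefield Mining NL (R2): 99% × 13% × 27% = 3.4749% of Ironwood Capital LLC.
Direct interest in Ironwood Capital LLC: 11%.
Aggregating (R3): 0.9251% + 3.4749% + 11% = 15.4%.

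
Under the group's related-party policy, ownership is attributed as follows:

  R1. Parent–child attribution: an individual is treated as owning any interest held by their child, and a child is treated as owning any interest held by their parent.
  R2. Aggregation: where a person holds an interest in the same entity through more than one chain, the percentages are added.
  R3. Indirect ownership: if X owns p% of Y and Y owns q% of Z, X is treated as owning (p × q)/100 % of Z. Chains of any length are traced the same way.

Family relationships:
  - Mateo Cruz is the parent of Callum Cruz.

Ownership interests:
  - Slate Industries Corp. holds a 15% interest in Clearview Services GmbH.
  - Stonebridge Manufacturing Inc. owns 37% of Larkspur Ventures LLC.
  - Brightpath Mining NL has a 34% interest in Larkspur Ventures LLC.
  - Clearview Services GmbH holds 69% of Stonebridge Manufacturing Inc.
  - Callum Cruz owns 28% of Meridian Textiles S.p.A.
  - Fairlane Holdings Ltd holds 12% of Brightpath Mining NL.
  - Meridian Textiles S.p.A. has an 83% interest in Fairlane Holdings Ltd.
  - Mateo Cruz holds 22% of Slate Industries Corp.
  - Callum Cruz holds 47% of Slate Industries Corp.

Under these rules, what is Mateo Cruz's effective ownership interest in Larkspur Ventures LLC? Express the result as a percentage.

By parent–child attribution (R1), Mateo Cruz is treated as also owning Callum Cruz's interest in Slate Industries Corp, giving 22% + 47% = 69%.
By parent–child attribution (R1), Mateo Cruz is treated as owning Callum Cruz's 28% interest in Meridian Textiles S.p.A.
Chain via Slate Industries Corp. → Clearview Services GmbH → Stonebridge Manufacturing Inc. (R3): 69% × 15% × 69% × 37% = 2.642355% of Larkspur Ventures LLC.
Chain via Meridian Textiles S.p.A. → Fairlane Holdings Ltd → Brightpath Mining NL (R3): 28% × 83% × 12% × 34% = 0.948192% of Larkspur Ventures LLC.
Aggregating (R2): 2.642355% + 0.948192% = 3.590547%.

3.590547%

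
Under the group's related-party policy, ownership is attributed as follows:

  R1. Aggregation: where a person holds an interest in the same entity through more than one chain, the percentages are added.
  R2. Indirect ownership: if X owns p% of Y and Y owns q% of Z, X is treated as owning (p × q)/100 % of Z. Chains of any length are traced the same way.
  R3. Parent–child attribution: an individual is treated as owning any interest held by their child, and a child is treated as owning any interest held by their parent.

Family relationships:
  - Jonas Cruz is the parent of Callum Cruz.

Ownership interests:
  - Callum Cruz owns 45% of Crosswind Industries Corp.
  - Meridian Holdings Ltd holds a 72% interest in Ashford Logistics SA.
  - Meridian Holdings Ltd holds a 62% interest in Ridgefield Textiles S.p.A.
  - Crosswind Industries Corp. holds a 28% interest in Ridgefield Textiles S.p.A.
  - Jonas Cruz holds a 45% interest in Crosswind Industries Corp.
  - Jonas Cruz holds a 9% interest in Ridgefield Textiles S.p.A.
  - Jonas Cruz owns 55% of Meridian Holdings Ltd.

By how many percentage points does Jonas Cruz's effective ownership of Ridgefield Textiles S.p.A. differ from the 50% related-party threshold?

By parent–child attribution (R3), Jonas Cruz is treated as also owning Callum Cruz's interest in Crosswind Industries Corp, giving 45% + 45% = 90%.
Chain via Meridian Holdings Ltd (R2): 55% × 62% = 34.1% of Ridgefield Textiles S.p.A.
Chain via Crosswind Industries Corp. (R2): 90% × 28% = 25.2% of Ridgefield Textiles S.p.A.
Direct interest in Ridgefield Textiles S.p.A: 9%.
Aggregating (R1): 34.1% + 25.2% + 9% = 68.3%.
68.3% exceeds the 50% threshold by 18.3 percentage points.

18.3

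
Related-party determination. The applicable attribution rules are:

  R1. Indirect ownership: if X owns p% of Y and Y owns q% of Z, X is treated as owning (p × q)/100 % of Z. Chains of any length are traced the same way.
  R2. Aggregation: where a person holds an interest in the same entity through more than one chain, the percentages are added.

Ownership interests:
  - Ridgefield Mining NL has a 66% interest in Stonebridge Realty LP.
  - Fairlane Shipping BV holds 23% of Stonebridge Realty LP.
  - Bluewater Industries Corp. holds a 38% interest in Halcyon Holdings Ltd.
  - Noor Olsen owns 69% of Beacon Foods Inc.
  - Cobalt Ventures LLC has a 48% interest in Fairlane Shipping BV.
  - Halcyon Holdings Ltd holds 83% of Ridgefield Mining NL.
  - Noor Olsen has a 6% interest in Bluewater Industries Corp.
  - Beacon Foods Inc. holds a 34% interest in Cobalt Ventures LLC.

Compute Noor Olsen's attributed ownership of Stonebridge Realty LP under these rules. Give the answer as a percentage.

3.838968%

Chain via Beacon Foods Inc. → Cobalt Ventures LLC → Fairlane Shipping BV (R1): 69% × 34% × 48% × 23% = 2.589984% of Stonebridge Realty LP.
Chain via Bluewater Industries Corp. → Halcyon Holdings Ltd → Ridgefield Mining NL (R1): 6% × 38% × 83% × 66% = 1.248984% of Stonebridge Realty LP.
Aggregating (R2): 2.589984% + 1.248984% = 3.838968%.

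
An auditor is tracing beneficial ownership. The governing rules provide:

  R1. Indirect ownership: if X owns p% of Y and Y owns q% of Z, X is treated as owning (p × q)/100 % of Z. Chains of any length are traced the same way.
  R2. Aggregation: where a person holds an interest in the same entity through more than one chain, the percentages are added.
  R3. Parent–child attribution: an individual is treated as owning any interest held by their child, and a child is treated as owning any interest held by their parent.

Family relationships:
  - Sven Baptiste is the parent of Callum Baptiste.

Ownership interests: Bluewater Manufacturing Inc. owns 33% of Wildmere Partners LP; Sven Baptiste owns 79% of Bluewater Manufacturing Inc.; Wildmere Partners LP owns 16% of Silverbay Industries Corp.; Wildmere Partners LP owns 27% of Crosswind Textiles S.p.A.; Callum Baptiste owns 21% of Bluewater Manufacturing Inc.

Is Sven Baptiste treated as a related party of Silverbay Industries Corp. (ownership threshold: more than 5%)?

Yes

By parent–child attribution (R3), Sven Baptiste is treated as also owning Callum Baptiste's interest in Bluewater Manufacturing Inc, giving 79% + 21% = 100%.
Chain via Bluewater Manufacturing Inc. → Wildmere Partners LP (R1): 100% × 33% × 16% = 5.28% of Silverbay Industries Corp.
5.28% exceeds the 5% threshold, so Sven is a related party to Silverbay Industries Corp.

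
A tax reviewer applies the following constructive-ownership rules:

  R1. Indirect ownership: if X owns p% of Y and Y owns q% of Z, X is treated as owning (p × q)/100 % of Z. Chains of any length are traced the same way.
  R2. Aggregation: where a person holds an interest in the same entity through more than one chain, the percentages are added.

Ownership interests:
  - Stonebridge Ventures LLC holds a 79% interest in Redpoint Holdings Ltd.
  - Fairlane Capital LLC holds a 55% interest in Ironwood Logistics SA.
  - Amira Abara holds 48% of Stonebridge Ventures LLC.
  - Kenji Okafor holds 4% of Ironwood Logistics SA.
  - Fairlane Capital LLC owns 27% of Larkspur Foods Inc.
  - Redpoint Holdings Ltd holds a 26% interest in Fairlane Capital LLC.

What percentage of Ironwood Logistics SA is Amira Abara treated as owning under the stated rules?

5.42256%

Chain via Stonebridge Ventures LLC → Redpoint Holdings Ltd → Fairlane Capital LLC (R1): 48% × 79% × 26% × 55% = 5.42256% of Ironwood Logistics SA.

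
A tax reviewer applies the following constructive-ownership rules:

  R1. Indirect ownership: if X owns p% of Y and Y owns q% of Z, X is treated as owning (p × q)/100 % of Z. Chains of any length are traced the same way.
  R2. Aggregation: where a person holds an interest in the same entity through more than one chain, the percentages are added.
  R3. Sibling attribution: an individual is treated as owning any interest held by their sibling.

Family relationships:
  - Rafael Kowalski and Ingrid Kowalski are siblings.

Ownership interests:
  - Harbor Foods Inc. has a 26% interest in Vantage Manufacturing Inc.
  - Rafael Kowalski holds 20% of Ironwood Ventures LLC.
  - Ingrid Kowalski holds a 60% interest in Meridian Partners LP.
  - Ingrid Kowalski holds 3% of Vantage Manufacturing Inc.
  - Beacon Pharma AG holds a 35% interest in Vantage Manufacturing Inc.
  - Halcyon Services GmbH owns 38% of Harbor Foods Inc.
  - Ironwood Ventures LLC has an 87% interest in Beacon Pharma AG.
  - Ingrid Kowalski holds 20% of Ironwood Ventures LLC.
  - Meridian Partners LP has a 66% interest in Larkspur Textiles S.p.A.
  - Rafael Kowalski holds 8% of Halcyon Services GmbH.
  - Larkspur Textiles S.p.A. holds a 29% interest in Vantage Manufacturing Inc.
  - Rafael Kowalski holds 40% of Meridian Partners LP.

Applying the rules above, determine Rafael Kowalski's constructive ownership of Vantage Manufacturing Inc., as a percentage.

By sibling attribution (R3), Rafael Kowalski is treated as also owning Ingrid Kowalski's interest in Meridian Partners LP, giving 40% + 60% = 100%.
By sibling attribution (R3), Rafael Kowalski is treated as also owning Ingrid Kowalski's interest in Ironwood Ventures LLC, giving 20% + 20% = 40%.
By sibling attribution (R3), Rafael Kowalski is treated as owning Ingrid Kowalski's 3% interest in Vantage Manufacturing Inc.
Chain via Meridian Partners LP → Larkspur Textiles S.p.A. (R1): 100% × 66% × 29% = 19.14% of Vantage Manufacturing Inc.
Chain via Halcyon Services GmbH → Harbor Foods Inc. (R1): 8% × 38% × 26% = 0.7904% of Vantage Manufacturing Inc.
Chain via Ironwood Ventures LLC → Beacon Pharma AG (R1): 40% × 87% × 35% = 12.18% of Vantage Manufacturing Inc.
Direct interest in Vantage Manufacturing Inc: 3%.
Aggregating (R2): 19.14% + 0.7904% + 12.18% + 3% = 35.1104%.

35.1104%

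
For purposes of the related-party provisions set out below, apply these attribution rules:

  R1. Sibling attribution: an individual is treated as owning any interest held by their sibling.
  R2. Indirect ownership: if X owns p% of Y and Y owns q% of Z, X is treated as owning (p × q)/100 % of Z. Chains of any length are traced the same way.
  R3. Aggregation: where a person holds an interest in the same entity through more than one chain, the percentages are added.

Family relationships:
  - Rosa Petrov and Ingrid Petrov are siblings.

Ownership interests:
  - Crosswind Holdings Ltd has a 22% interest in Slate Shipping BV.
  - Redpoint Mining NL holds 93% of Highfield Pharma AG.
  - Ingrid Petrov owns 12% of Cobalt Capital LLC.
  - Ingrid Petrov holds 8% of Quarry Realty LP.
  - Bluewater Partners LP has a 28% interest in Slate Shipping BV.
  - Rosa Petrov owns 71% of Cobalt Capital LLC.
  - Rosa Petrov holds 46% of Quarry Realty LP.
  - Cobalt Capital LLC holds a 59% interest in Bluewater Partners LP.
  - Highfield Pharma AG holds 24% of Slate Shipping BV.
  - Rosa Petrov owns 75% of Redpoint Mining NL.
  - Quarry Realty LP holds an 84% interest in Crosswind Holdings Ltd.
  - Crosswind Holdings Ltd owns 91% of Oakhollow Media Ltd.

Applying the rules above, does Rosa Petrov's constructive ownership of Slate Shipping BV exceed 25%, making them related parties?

Yes

By sibling attribution (R1), Rosa Petrov is treated as also owning Ingrid Petrov's interest in Quarry Realty LP, giving 46% + 8% = 54%.
By sibling attribution (R1), Rosa Petrov is treated as also owning Ingrid Petrov's interest in Cobalt Capital LLC, giving 71% + 12% = 83%.
Chain via Redpoint Mining NL → Highfield Pharma AG (R2): 75% × 93% × 24% = 16.74% of Slate Shipping BV.
Chain via Quarry Realty LP → Crosswind Holdings Ltd (R2): 54% × 84% × 22% = 9.9792% of Slate Shipping BV.
Chain via Cobalt Capital LLC → Bluewater Partners LP (R2): 83% × 59% × 28% = 13.7116% of Slate Shipping BV.
Aggregating (R3): 16.74% + 9.9792% + 13.7116% = 40.4308%.
40.4308% exceeds the 25% threshold, so Rosa is a related party to Slate Shipping BV.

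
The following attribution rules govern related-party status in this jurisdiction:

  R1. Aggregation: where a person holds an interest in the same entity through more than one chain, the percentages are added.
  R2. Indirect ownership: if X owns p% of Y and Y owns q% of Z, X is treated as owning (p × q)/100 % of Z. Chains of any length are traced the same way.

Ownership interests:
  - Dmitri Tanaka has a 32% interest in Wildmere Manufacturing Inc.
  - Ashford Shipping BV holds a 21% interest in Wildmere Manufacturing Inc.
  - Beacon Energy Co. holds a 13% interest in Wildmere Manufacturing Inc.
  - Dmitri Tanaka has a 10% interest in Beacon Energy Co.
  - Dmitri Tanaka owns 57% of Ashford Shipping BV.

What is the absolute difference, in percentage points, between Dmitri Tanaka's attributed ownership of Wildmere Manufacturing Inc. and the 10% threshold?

Chain via Ashford Shipping BV (R2): 57% × 21% = 11.97% of Wildmere Manufacturing Inc.
Chain via Beacon Energy Co. (R2): 10% × 13% = 1.3% of Wildmere Manufacturing Inc.
Direct interest in Wildmere Manufacturing Inc: 32%.
Aggregating (R1): 11.97% + 1.3% + 32% = 45.27%.
45.27% exceeds the 10% threshold by 35.27 percentage points.

35.27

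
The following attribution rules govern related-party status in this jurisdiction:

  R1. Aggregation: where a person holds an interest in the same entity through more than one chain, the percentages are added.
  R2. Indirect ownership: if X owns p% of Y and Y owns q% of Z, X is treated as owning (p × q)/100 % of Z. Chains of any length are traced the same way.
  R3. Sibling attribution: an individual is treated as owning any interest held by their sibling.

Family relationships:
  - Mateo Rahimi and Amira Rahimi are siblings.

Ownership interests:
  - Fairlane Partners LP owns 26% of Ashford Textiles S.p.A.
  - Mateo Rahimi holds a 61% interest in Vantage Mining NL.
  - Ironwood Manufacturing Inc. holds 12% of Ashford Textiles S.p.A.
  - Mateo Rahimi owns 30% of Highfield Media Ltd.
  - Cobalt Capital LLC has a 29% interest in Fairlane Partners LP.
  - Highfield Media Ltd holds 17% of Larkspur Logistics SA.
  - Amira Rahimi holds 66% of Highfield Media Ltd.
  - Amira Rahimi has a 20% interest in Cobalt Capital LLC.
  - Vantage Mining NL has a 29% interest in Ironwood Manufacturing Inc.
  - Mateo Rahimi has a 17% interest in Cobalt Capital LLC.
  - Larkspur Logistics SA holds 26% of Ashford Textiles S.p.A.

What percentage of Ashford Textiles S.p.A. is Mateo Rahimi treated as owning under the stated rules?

By sibling attribution (R3), Mateo Rahimi is treated as also owning Amira Rahimi's interest in Cobalt Capital LLC, giving 17% + 20% = 37%.
By sibling attribution (R3), Mateo Rahimi is treated as also owning Amira Rahimi's interest in Highfield Media Ltd, giving 30% + 66% = 96%.
Chain via Cobalt Capital LLC → Fairlane Partners LP (R2): 37% × 29% × 26% = 2.7898% of Ashford Textiles S.p.A.
Chain via Vantage Mining NL → Ironwood Manufacturing Inc. (R2): 61% × 29% × 12% = 2.1228% of Ashford Textiles S.p.A.
Chain via Highfield Media Ltd → Larkspur Logistics SA (R2): 96% × 17% × 26% = 4.2432% of Ashford Textiles S.p.A.
Aggregating (R1): 2.7898% + 2.1228% + 4.2432% = 9.1558%.

9.1558%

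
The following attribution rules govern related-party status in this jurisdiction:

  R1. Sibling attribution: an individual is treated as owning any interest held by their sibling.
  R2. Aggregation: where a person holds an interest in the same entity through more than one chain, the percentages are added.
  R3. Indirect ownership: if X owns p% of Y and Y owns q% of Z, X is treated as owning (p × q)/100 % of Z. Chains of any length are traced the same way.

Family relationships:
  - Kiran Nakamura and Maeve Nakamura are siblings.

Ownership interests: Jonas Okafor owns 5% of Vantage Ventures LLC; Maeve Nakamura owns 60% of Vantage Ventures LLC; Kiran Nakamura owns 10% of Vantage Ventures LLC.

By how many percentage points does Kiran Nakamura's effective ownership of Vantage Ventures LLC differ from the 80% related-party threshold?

10

By sibling attribution (R1), Kiran Nakamura is treated as also owning Maeve Nakamura's interest in Vantage Ventures LLC, giving 10% + 60% = 70%.
Direct interest in Vantage Ventures LLC: 70%.
70% falls short of the 80% threshold by 10 percentage points.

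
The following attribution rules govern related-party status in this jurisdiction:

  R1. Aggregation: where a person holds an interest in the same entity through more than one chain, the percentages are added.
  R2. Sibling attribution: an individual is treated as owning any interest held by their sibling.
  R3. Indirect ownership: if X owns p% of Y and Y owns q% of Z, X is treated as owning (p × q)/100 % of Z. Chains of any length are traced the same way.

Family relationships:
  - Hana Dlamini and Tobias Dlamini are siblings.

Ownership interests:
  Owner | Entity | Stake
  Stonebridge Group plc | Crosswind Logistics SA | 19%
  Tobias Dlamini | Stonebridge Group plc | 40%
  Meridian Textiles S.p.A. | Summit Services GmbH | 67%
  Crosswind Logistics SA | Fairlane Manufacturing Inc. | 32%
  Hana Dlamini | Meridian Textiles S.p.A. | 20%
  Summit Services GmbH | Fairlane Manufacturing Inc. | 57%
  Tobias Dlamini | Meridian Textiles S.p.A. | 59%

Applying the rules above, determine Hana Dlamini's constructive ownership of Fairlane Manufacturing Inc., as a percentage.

32.6021%

By sibling attribution (R2), Hana Dlamini is treated as also owning Tobias Dlamini's interest in Meridian Textiles S.p.A, giving 20% + 59% = 79%.
By sibling attribution (R2), Hana Dlamini is treated as owning Tobias Dlamini's 40% interest in Stonebridge Group plc.
Chain via Meridian Textiles S.p.A. → Summit Services GmbH (R3): 79% × 67% × 57% = 30.1701% of Fairlane Manufacturing Inc.
Chain via Stonebridge Group plc → Crosswind Logistics SA (R3): 40% × 19% × 32% = 2.432% of Fairlane Manufacturing Inc.
Aggregating (R1): 30.1701% + 2.432% = 32.6021%.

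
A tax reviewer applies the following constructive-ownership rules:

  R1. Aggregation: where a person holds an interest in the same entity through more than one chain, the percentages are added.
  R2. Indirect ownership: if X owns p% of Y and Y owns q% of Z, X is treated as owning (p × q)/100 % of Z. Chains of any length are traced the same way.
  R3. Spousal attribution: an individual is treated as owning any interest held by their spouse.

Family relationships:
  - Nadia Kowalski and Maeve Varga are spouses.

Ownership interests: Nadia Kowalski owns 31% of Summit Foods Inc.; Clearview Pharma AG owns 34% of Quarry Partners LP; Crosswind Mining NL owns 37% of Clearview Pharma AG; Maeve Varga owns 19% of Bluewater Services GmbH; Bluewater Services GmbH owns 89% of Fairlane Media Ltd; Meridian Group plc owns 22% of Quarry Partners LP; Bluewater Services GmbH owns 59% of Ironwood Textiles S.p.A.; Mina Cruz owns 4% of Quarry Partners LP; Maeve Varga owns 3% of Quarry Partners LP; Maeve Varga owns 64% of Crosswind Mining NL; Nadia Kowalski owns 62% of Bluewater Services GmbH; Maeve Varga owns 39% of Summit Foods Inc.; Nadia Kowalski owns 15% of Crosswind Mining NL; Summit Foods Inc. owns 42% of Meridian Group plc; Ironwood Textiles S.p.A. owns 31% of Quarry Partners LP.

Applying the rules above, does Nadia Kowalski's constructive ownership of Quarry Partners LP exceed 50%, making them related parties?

No

By spousal attribution (R3), Nadia Kowalski is treated as also owning Maeve Varga's interest in Summit Foods Inc, giving 31% + 39% = 70%.
By spousal attribution (R3), Nadia Kowalski is treated as also owning Maeve Varga's interest in Bluewater Services GmbH, giving 62% + 19% = 81%.
By spousal attribution (R3), Nadia Kowalski is treated as also owning Maeve Varga's interest in Crosswind Mining NL, giving 15% + 64% = 79%.
By spousal attribution (R3), Nadia Kowalski is treated as owning Maeve Varga's 3% interest in Quarry Partners LP.
Chain via Summit Foods Inc. → Meridian Group plc (R2): 70% × 42% × 22% = 6.468% of Quarry Partners LP.
Chain via Bluewater Services GmbH → Ironwood Textiles S.p.A. (R2): 81% × 59% × 31% = 14.8149% of Quarry Partners LP.
Chain via Crosswind Mining NL → Clearview Pharma AG (R2): 79% × 37% × 34% = 9.9382% of Quarry Partners LP.
Direct interest in Quarry Partners LP: 3%.
Aggregating (R1): 6.468% + 14.8149% + 9.9382% + 3% = 34.2211%.
34.2211% does not exceed the 50% threshold, so Nadia is not a related party to Quarry Partners LP.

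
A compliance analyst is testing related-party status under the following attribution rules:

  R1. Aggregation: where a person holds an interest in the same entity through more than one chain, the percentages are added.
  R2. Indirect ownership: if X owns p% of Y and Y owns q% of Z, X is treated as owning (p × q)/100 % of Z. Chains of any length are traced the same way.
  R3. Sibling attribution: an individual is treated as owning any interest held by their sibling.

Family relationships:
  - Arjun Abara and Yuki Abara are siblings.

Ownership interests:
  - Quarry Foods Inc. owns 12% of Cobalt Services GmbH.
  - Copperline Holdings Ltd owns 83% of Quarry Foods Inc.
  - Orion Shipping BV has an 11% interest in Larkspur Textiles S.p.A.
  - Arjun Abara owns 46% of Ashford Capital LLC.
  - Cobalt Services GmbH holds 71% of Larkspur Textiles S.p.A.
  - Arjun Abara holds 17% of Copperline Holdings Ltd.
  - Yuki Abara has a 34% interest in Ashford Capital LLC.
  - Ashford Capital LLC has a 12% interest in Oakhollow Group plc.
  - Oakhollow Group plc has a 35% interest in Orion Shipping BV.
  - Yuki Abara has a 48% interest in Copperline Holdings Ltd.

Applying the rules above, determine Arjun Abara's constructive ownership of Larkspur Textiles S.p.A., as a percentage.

By sibling attribution (R3), Arjun Abara is treated as also owning Yuki Abara's interest in Copperline Holdings Ltd, giving 17% + 48% = 65%.
By sibling attribution (R3), Arjun Abara is treated as also owning Yuki Abara's interest in Ashford Capital LLC, giving 46% + 34% = 80%.
Chain via Copperline Holdings Ltd → Quarry Foods Inc. → Cobalt Services GmbH (R2): 65% × 83% × 12% × 71% = 4.59654% of Larkspur Textiles S.p.A.
Chain via Ashford Capital LLC → Oakhollow Group plc → Orion Shipping BV (R2): 80% × 12% × 35% × 11% = 0.3696% of Larkspur Textiles S.p.A.
Aggregating (R1): 4.59654% + 0.3696% = 4.96614%.

4.96614%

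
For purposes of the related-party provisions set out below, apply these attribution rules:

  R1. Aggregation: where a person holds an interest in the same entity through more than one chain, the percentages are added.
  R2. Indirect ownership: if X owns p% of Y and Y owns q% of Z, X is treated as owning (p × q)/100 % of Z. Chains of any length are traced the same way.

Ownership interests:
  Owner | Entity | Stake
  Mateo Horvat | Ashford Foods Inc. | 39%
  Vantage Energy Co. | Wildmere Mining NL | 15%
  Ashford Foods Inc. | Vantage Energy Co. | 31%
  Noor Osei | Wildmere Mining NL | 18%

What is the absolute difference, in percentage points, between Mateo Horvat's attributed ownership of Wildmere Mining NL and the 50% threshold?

Chain via Ashford Foods Inc. → Vantage Energy Co. (R2): 39% × 31% × 15% = 1.8135% of Wildmere Mining NL.
1.8135% falls short of the 50% threshold by 48.1865 percentage points.

48.1865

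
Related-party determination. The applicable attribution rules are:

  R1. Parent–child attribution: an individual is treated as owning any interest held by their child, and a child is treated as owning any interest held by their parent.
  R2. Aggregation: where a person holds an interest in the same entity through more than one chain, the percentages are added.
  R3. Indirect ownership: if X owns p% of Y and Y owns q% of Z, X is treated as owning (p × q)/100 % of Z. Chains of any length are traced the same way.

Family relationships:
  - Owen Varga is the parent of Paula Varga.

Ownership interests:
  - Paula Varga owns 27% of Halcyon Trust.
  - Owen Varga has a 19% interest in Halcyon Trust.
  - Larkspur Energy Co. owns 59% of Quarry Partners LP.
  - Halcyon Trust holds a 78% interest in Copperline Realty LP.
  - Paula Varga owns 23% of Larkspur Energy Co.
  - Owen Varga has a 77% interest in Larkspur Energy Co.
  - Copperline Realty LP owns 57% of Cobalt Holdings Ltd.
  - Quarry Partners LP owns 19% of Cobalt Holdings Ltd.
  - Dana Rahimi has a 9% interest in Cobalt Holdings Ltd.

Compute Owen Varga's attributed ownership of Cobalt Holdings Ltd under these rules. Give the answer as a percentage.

31.6616%

By parent–child attribution (R1), Owen Varga is treated as also owning Paula Varga's interest in Halcyon Trust, giving 19% + 27% = 46%.
By parent–child attribution (R1), Owen Varga is treated as also owning Paula Varga's interest in Larkspur Energy Co, giving 77% + 23% = 100%.
Chain via Halcyon Trust → Copperline Realty LP (R3): 46% × 78% × 57% = 20.4516% of Cobalt Holdings Ltd.
Chain via Larkspur Energy Co. → Quarry Partners LP (R3): 100% × 59% × 19% = 11.21% of Cobalt Holdings Ltd.
Aggregating (R2): 20.4516% + 11.21% = 31.6616%.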